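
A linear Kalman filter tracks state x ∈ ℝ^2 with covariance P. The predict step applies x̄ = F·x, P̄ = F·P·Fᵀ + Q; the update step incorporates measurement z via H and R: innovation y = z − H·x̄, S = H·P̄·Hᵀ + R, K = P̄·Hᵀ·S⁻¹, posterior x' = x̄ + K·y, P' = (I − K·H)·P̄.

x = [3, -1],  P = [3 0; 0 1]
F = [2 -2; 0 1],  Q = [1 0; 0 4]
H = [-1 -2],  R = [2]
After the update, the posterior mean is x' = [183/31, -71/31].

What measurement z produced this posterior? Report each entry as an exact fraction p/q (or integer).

z = [-1]

x̄ = F·x = [8, -1]
P̄ = F·P·Fᵀ + Q = [17 -2; -2 5]
S = H·P̄·Hᵀ + R = [31]
K = P̄·Hᵀ·S⁻¹ = [-13/31; -8/31]
x' − x̄ = [-65/31, -40/31] = K·y
y = (KᵀK)⁻¹·Kᵀ·(x' − x̄) = [5]
z = y + H·x̄ = [5] + [-6] = [-1]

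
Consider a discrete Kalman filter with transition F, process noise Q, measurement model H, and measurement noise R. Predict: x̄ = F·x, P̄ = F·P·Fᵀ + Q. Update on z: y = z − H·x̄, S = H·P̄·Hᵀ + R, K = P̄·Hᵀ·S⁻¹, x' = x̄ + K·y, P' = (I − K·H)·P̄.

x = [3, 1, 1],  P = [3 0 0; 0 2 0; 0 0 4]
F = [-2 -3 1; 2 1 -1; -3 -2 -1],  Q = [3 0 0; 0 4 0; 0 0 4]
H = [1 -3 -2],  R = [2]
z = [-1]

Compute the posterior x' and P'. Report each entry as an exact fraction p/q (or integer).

x̄ = F·x = [-8, 6, -12]
P̄ = F·P·Fᵀ + Q = [37 -22 26; -22 22 -18; 26 -18 43]
y = z − H·x̄ = [1]
S = H·P̄·Hᵀ + R = [221]
K = P̄·Hᵀ·S⁻¹ = [3/13; -4/17; -6/221]
x' = x̄ + K·y = [-101/13, 98/17, -2658/221]
P' = (I − K·H)·P̄ = [328/13 -10 356/13; -10 166/17 -330/17; 356/13 -330/17 9467/221]

x' = [-101/13, 98/17, -2658/221]
P' = [328/13 -10 356/13; -10 166/17 -330/17; 356/13 -330/17 9467/221]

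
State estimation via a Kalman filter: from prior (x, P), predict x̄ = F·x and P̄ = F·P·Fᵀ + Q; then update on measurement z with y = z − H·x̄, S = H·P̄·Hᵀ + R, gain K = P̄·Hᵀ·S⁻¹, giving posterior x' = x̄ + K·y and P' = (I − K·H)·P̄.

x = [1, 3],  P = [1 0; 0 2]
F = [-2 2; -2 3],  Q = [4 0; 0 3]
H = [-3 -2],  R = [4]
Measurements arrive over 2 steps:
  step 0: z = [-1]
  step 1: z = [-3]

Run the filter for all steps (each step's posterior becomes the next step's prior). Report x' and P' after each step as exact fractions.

step 0: x' = [-6/11, 63/44], P' = [16/11 -20/11; -20/11 349/110]
step 1: x' = [4035/9998, 18609/19996], P' = [6934/4999 -8593/4999; -8593/4999 90949/29994]

step 0: x̄ = F·x = [4, 7]
step 0: P̄ = F·P·Fᵀ + Q = [16 16; 16 25]
step 0: y = z − H·x̄ = [25]
step 0: S = H·P̄·Hᵀ + R = [440]
step 0: K = P̄·Hᵀ·S⁻¹ = [-2/11; -49/220]
step 0: x' = x̄ + K·y = [-6/11, 63/44]
step 0: P' = (I − K·H)·P̄ = [16/11 -20/11; -20/11 349/110]
step 1: x̄ = F·x = [87/22, 237/44]
step 1: P̄ = F·P·Fᵀ + Q = [2038/55 2367/55; 2367/55 6511/110]
step 1: y = z − H·x̄ = [216/11]
step 1: S = H·P̄·Hᵀ + R = [59988/55]
step 1: K = P̄·Hᵀ·S⁻¹ = [-904/4999; -3403/14997]
step 1: x' = x̄ + K·y = [4035/9998, 18609/19996]
step 1: P' = (I − K·H)·P̄ = [6934/4999 -8593/4999; -8593/4999 90949/29994]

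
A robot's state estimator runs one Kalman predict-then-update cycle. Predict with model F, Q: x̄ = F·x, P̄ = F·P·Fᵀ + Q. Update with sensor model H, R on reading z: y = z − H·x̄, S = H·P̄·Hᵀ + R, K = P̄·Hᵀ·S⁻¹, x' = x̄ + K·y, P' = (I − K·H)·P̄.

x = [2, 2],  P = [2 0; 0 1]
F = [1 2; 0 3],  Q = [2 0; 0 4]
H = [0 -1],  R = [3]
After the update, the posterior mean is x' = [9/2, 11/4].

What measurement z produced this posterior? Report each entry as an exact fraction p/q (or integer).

z = [-2]

x̄ = F·x = [6, 6]
P̄ = F·P·Fᵀ + Q = [8 6; 6 13]
S = H·P̄·Hᵀ + R = [16]
K = P̄·Hᵀ·S⁻¹ = [-3/8; -13/16]
x' − x̄ = [-3/2, -13/4] = K·y
y = (KᵀK)⁻¹·Kᵀ·(x' − x̄) = [4]
z = y + H·x̄ = [4] + [-6] = [-2]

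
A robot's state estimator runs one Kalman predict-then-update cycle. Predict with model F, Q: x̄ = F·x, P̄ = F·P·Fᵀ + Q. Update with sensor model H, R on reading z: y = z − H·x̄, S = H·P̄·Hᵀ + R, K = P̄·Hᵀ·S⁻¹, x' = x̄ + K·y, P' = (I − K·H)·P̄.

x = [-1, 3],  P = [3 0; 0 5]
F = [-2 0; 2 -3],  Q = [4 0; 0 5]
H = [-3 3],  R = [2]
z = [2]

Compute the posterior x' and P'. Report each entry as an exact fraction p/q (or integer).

x' = [-401/230, -509/460]
P' = [958/115 951/115; 951/115 1939/230]

x̄ = F·x = [2, -11]
P̄ = F·P·Fᵀ + Q = [16 -12; -12 62]
y = z − H·x̄ = [41]
S = H·P̄·Hᵀ + R = [920]
K = P̄·Hᵀ·S⁻¹ = [-21/230; 111/460]
x' = x̄ + K·y = [-401/230, -509/460]
P' = (I − K·H)·P̄ = [958/115 951/115; 951/115 1939/230]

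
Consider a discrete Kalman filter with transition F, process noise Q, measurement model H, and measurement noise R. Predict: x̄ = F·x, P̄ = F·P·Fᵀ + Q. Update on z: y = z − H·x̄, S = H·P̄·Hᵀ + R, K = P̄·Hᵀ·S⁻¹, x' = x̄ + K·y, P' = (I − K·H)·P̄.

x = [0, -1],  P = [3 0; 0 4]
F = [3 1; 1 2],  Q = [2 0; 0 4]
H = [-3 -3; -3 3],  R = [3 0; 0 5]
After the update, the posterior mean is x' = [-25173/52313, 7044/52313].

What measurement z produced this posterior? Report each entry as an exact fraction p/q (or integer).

x̄ = F·x = [-1, -2]
P̄ = F·P·Fᵀ + Q = [33 17; 17 23]
S = H·P̄·Hᵀ + R = [813 90; 90 203]
K = P̄·Hᵀ·S⁻¹ = [-8710/52313 -8508/52313; -8660/52313 8478/52313]
x' − x̄ = [27140/52313, 111670/52313] = K·y
y = (KᵀK)⁻¹·Kᵀ·(x' − x̄) = [-8, 5]
z = y + H·x̄ = [-8, 5] + [9, -3] = [1, 2]

z = [1, 2]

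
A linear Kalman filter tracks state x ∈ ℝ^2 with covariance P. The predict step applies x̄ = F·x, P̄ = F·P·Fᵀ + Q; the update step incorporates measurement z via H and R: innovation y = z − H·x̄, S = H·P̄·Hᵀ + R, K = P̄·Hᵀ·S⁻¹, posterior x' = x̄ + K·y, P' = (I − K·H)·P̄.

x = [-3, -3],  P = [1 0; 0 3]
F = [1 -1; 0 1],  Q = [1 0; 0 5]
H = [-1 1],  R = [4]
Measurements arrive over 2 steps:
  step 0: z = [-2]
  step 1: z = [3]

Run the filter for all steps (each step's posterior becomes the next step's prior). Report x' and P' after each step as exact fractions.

step 0: x̄ = F·x = [0, -3]
step 0: P̄ = F·P·Fᵀ + Q = [5 -3; -3 8]
step 0: y = z − H·x̄ = [1]
step 0: S = H·P̄·Hᵀ + R = [23]
step 0: K = P̄·Hᵀ·S⁻¹ = [-8/23; 11/23]
step 0: x' = x̄ + K·y = [-8/23, -58/23]
step 0: P' = (I − K·H)·P̄ = [51/23 19/23; 19/23 63/23]
step 1: x̄ = F·x = [50/23, -58/23]
step 1: P̄ = F·P·Fᵀ + Q = [99/23 -44/23; -44/23 178/23]
step 1: y = z − H·x̄ = [177/23]
step 1: S = H·P̄·Hᵀ + R = [457/23]
step 1: K = P̄·Hᵀ·S⁻¹ = [-143/457; 222/457]
step 1: x' = x̄ + K·y = [-107/457, 556/457]
step 1: P' = (I − K·H)·P̄ = [1078/457 506/457; 506/457 1394/457]

step 0: x' = [-8/23, -58/23], P' = [51/23 19/23; 19/23 63/23]
step 1: x' = [-107/457, 556/457], P' = [1078/457 506/457; 506/457 1394/457]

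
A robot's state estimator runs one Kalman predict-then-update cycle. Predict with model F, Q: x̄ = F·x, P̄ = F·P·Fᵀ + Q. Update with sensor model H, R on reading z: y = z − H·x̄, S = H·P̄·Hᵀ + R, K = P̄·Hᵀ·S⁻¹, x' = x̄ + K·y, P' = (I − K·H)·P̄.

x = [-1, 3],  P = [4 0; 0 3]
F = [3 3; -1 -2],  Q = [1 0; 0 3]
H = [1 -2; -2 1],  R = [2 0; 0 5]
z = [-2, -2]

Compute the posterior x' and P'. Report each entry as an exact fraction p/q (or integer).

x' = [199/412, 613/824]
P' = [949/618 1031/1236; 1031/1236 2149/2472]

x̄ = F·x = [6, -5]
P̄ = F·P·Fᵀ + Q = [64 -30; -30 19]
y = z − H·x̄ = [-18, 15]
S = H·P̄·Hᵀ + R = [262 -316; -316 400]
K = P̄·Hᵀ·S⁻¹ = [-41/618 -553/1236; -559/1236 -395/2472]
x' = x̄ + K·y = [199/412, 613/824]
P' = (I − K·H)·P̄ = [949/618 1031/1236; 1031/1236 2149/2472]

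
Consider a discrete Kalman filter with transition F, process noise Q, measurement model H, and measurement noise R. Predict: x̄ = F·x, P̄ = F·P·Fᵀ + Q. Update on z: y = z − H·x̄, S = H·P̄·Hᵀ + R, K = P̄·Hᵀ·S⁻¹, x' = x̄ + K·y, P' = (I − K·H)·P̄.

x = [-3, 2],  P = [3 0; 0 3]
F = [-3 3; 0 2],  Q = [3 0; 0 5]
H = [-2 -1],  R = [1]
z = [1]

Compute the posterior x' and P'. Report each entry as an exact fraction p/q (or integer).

x' = [25/53, -11/6]
P' = [117/53 -4; -4 49/6]

x̄ = F·x = [15, 4]
P̄ = F·P·Fᵀ + Q = [57 18; 18 17]
y = z − H·x̄ = [35]
S = H·P̄·Hᵀ + R = [318]
K = P̄·Hᵀ·S⁻¹ = [-22/53; -1/6]
x' = x̄ + K·y = [25/53, -11/6]
P' = (I − K·H)·P̄ = [117/53 -4; -4 49/6]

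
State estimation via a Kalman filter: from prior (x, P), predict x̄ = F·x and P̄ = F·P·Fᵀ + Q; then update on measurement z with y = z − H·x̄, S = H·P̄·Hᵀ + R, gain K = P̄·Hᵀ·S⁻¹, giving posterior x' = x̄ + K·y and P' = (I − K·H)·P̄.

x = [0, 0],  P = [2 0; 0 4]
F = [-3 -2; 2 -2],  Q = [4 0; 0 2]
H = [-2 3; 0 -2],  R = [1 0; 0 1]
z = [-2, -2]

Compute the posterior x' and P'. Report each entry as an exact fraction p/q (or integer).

x' = [39024/15995, 15516/15995]
P' = [12674/15995 5836/15995; 5836/15995 3914/15995]

x̄ = F·x = [0, 0]
P̄ = F·P·Fᵀ + Q = [38 4; 4 26]
y = z − H·x̄ = [-2, -2]
S = H·P̄·Hᵀ + R = [339 -140; -140 105]
K = P̄·Hᵀ·S⁻¹ = [-224/457 -11672/15995; 2/457 -7828/15995]
x' = x̄ + K·y = [39024/15995, 15516/15995]
P' = (I − K·H)·P̄ = [12674/15995 5836/15995; 5836/15995 3914/15995]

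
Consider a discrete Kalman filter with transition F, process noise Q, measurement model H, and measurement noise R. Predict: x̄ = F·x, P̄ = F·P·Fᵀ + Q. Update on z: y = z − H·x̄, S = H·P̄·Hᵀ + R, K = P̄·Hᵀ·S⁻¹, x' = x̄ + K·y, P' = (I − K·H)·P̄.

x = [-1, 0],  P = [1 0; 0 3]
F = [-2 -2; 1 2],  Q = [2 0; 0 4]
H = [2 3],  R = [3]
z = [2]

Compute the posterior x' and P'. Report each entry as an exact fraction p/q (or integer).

x̄ = F·x = [2, -1]
P̄ = F·P·Fᵀ + Q = [18 -14; -14 17]
y = z − H·x̄ = [1]
S = H·P̄·Hᵀ + R = [60]
K = P̄·Hᵀ·S⁻¹ = [-1/10; 23/60]
x' = x̄ + K·y = [19/10, -37/60]
P' = (I − K·H)·P̄ = [87/5 -117/10; -117/10 491/60]

x' = [19/10, -37/60]
P' = [87/5 -117/10; -117/10 491/60]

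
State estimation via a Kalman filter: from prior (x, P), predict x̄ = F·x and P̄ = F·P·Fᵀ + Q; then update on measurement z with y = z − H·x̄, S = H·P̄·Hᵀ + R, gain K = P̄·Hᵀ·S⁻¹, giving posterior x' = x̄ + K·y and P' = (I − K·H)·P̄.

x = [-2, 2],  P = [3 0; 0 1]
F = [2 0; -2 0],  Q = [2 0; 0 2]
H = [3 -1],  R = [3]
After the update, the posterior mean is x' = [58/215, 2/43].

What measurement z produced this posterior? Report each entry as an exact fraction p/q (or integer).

z = [1]

x̄ = F·x = [-4, 4]
P̄ = F·P·Fᵀ + Q = [14 -12; -12 14]
S = H·P̄·Hᵀ + R = [215]
K = P̄·Hᵀ·S⁻¹ = [54/215; -10/43]
x' − x̄ = [918/215, -170/43] = K·y
y = (KᵀK)⁻¹·Kᵀ·(x' − x̄) = [17]
z = y + H·x̄ = [17] + [-16] = [1]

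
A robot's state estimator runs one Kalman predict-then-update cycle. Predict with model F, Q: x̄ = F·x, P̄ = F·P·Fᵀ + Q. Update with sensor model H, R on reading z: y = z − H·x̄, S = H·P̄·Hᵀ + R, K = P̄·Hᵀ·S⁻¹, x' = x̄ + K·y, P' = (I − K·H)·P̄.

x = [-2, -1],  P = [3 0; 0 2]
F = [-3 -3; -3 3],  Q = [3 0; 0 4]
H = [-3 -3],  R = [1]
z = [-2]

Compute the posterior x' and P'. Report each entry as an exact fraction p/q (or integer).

x' = [1755/518, -702/259]
P' = [20487/1036 -10215/518; -10215/518 5122/259]

x̄ = F·x = [9, 3]
P̄ = F·P·Fᵀ + Q = [48 9; 9 49]
y = z − H·x̄ = [34]
S = H·P̄·Hᵀ + R = [1036]
K = P̄·Hᵀ·S⁻¹ = [-171/1036; -87/518]
x' = x̄ + K·y = [1755/518, -702/259]
P' = (I − K·H)·P̄ = [20487/1036 -10215/518; -10215/518 5122/259]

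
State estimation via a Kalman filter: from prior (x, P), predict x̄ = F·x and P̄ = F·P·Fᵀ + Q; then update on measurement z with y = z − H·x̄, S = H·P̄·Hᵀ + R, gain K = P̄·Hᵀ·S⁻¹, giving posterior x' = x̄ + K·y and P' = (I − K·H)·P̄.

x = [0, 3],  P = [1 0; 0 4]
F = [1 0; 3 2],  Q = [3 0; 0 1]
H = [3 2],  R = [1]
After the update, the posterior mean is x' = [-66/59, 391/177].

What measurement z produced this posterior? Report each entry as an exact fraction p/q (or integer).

z = [1]

x̄ = F·x = [0, 6]
P̄ = F·P·Fᵀ + Q = [4 3; 3 26]
S = H·P̄·Hᵀ + R = [177]
K = P̄·Hᵀ·S⁻¹ = [6/59; 61/177]
x' − x̄ = [-66/59, -671/177] = K·y
y = (KᵀK)⁻¹·Kᵀ·(x' − x̄) = [-11]
z = y + H·x̄ = [-11] + [12] = [1]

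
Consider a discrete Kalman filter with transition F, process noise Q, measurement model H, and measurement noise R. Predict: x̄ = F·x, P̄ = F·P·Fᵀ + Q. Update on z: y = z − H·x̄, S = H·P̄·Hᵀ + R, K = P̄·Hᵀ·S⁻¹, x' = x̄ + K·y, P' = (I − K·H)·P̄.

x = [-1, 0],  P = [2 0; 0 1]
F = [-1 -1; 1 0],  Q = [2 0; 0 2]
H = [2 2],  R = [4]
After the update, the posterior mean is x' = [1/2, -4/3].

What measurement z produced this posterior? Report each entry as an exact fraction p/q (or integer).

z = [-2]

x̄ = F·x = [1, -1]
P̄ = F·P·Fᵀ + Q = [5 -2; -2 4]
S = H·P̄·Hᵀ + R = [24]
K = P̄·Hᵀ·S⁻¹ = [1/4; 1/6]
x' − x̄ = [-1/2, -1/3] = K·y
y = (KᵀK)⁻¹·Kᵀ·(x' − x̄) = [-2]
z = y + H·x̄ = [-2] + [0] = [-2]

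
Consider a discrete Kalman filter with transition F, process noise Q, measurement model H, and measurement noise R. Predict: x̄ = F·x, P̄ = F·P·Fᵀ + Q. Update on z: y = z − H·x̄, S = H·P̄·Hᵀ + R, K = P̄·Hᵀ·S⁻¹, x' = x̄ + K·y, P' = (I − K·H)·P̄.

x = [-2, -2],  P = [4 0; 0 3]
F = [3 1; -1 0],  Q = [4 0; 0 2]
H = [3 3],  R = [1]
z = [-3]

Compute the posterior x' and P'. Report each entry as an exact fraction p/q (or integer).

x̄ = F·x = [-8, 2]
P̄ = F·P·Fᵀ + Q = [43 -12; -12 6]
y = z − H·x̄ = [15]
S = H·P̄·Hᵀ + R = [226]
K = P̄·Hᵀ·S⁻¹ = [93/226; -9/113]
x' = x̄ + K·y = [-413/226, 91/113]
P' = (I − K·H)·P̄ = [1069/226 -519/113; -519/113 516/113]

x' = [-413/226, 91/113]
P' = [1069/226 -519/113; -519/113 516/113]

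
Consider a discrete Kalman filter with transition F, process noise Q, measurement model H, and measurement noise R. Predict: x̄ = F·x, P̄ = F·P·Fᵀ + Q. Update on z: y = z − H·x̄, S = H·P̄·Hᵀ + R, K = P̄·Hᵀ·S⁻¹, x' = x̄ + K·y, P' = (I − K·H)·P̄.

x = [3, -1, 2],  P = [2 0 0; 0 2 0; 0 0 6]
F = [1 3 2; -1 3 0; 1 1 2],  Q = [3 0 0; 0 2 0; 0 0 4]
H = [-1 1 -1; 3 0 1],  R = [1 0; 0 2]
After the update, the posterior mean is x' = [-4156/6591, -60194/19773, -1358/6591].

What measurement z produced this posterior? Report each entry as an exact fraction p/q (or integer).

x̄ = F·x = [4, -6, 6]
P̄ = F·P·Fᵀ + Q = [47 16 32; 16 22 4; 32 4 32]
S = H·P̄·Hᵀ + R = [126 -249; -249 649]
K = P̄·Hᵀ·S⁻¹ = [730/6591 679/2197; 14246/19773 2350/6591; -2356/6591 132/2197]
x' − x̄ = [-30520/6591, 58444/19773, -40904/6591] = K·y
y = (KᵀK)⁻¹·Kᵀ·(x' − x̄) = [14, -20]
z = y + H·x̄ = [14, -20] + [-16, 18] = [-2, -2]

z = [-2, -2]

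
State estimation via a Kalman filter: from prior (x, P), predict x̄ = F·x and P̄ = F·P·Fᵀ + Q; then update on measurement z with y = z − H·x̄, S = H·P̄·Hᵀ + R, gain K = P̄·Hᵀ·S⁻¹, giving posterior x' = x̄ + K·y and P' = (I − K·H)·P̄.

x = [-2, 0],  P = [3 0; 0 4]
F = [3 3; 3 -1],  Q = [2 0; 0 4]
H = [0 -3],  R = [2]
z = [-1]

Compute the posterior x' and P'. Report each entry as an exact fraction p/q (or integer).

x' = [-1047/317, 93/317]
P' = [18580/317 30/317; 30/317 70/317]

x̄ = F·x = [-6, -6]
P̄ = F·P·Fᵀ + Q = [65 15; 15 35]
y = z − H·x̄ = [-19]
S = H·P̄·Hᵀ + R = [317]
K = P̄·Hᵀ·S⁻¹ = [-45/317; -105/317]
x' = x̄ + K·y = [-1047/317, 93/317]
P' = (I − K·H)·P̄ = [18580/317 30/317; 30/317 70/317]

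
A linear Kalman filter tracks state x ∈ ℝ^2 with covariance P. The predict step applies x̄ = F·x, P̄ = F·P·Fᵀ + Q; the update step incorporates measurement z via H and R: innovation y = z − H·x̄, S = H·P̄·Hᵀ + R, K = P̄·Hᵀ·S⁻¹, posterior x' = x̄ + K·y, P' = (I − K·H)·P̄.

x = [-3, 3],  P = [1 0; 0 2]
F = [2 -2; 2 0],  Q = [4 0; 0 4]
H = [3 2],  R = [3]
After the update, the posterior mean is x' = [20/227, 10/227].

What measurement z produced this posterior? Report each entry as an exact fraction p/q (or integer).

z = [1]

x̄ = F·x = [-12, -6]
P̄ = F·P·Fᵀ + Q = [16 4; 4 8]
S = H·P̄·Hᵀ + R = [227]
K = P̄·Hᵀ·S⁻¹ = [56/227; 28/227]
x' − x̄ = [2744/227, 1372/227] = K·y
y = (KᵀK)⁻¹·Kᵀ·(x' − x̄) = [49]
z = y + H·x̄ = [49] + [-48] = [1]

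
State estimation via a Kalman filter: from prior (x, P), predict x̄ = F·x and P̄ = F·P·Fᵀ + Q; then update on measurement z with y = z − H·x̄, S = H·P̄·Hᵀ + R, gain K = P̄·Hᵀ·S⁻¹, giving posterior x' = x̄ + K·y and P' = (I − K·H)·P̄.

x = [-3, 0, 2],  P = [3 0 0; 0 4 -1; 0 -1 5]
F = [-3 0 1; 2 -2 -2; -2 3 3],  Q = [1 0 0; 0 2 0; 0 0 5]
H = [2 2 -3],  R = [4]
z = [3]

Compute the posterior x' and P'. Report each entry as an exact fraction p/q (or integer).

x' = [2333/276, -1931/552, 54/23]
P' = [1916/69 -1745/138 234/23; -1745/138 2183/276 -78/23; 234/23 -78/23 112/23]

x̄ = F·x = [11, -10, 12]
P̄ = F·P·Fᵀ + Q = [33 -26 30; -26 42 -54; 30 -54 80]
y = z − H·x̄ = [37]
S = H·P̄·Hᵀ + R = [1104]
K = P̄·Hᵀ·S⁻¹ = [-19/276; 97/552; -6/23]
x' = x̄ + K·y = [2333/276, -1931/552, 54/23]
P' = (I − K·H)·P̄ = [1916/69 -1745/138 234/23; -1745/138 2183/276 -78/23; 234/23 -78/23 112/23]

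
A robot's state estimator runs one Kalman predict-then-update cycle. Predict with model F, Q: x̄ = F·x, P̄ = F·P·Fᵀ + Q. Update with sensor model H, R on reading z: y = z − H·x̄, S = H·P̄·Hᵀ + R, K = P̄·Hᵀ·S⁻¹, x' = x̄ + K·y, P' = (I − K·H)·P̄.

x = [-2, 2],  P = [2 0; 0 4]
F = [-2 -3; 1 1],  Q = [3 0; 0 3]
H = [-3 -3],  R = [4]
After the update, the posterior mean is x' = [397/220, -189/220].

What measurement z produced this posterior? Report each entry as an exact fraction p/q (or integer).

z = [-3]

x̄ = F·x = [-2, 0]
P̄ = F·P·Fᵀ + Q = [47 -16; -16 9]
S = H·P̄·Hᵀ + R = [220]
K = P̄·Hᵀ·S⁻¹ = [-93/220; 21/220]
x' − x̄ = [837/220, -189/220] = K·y
y = (KᵀK)⁻¹·Kᵀ·(x' − x̄) = [-9]
z = y + H·x̄ = [-9] + [6] = [-3]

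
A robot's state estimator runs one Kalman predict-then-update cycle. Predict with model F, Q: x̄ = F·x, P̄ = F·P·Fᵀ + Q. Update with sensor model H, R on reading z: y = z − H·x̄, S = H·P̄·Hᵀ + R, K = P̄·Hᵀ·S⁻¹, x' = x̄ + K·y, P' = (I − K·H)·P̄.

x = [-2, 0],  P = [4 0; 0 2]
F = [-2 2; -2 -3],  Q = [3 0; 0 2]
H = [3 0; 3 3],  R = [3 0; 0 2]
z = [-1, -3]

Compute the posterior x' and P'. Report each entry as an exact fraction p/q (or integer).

x̄ = F·x = [4, 4]
P̄ = F·P·Fᵀ + Q = [27 4; 4 36]
y = z − H·x̄ = [-13, -27]
S = H·P̄·Hᵀ + R = [246 279; 279 641]
K = P̄·Hᵀ·S⁻¹ = [8658/26615 93/26615; -8596/26615 8724/26615]
x' = x̄ + K·y = [-1721/5323, -3468/5323]
P' = (I − K·H)·P̄ = [8658/26615 -8596/26615; -8596/26615 14412/26615]

x' = [-1721/5323, -3468/5323]
P' = [8658/26615 -8596/26615; -8596/26615 14412/26615]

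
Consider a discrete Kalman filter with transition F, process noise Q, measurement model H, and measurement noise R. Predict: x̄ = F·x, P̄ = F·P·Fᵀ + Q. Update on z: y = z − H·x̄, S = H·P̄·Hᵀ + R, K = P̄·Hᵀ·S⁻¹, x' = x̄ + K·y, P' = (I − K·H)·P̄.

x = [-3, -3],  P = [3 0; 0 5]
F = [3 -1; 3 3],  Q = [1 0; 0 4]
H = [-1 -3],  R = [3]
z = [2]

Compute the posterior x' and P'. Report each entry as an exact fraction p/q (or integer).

x̄ = F·x = [-6, -18]
P̄ = F·P·Fᵀ + Q = [33 12; 12 76]
y = z − H·x̄ = [-58]
S = H·P̄·Hᵀ + R = [792]
K = P̄·Hᵀ·S⁻¹ = [-23/264; -10/33]
x' = x̄ + K·y = [-125/132, -14/33]
P' = (I − K·H)·P̄ = [2375/88 -98/11; -98/11 36/11]

x' = [-125/132, -14/33]
P' = [2375/88 -98/11; -98/11 36/11]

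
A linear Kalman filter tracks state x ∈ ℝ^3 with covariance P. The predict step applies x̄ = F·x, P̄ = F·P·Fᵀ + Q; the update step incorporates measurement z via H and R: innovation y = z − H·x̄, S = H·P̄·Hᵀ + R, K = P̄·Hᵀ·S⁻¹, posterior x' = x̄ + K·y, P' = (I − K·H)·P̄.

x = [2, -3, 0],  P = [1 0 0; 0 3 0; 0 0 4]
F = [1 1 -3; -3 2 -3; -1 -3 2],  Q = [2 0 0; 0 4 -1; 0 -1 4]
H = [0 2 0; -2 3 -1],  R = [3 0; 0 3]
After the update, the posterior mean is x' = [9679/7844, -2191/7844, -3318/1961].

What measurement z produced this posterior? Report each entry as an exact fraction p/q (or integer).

z = [-1, -1]

x̄ = F·x = [-1, -12, 7]
P̄ = F·P·Fᵀ + Q = [42 39 -34; 39 61 -40; -34 -40 48]
S = H·P̄·Hᵀ + R = [247 290; 290 404]
K = P̄·Hᵀ·S⁻¹ = [6041/7844 -6071/15688; 3619/7844 435/15688; -415/1961 -375/3922]
x' − x̄ = [17523/7844, 91937/7844, -17045/1961] = K·y
y = (KᵀK)⁻¹·Kᵀ·(x' − x̄) = [23, 40]
z = y + H·x̄ = [23, 40] + [-24, -41] = [-1, -1]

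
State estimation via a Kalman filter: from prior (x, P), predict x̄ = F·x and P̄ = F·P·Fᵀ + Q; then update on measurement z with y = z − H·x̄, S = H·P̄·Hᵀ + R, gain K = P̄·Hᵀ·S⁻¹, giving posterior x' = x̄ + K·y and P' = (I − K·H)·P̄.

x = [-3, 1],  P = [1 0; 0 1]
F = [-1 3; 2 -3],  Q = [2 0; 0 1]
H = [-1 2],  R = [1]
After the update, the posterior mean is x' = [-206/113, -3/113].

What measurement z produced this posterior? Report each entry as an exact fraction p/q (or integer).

x̄ = F·x = [6, -9]
P̄ = F·P·Fᵀ + Q = [12 -11; -11 14]
S = H·P̄·Hᵀ + R = [113]
K = P̄·Hᵀ·S⁻¹ = [-34/113; 39/113]
x' − x̄ = [-884/113, 1014/113] = K·y
y = (KᵀK)⁻¹·Kᵀ·(x' − x̄) = [26]
z = y + H·x̄ = [26] + [-24] = [2]

z = [2]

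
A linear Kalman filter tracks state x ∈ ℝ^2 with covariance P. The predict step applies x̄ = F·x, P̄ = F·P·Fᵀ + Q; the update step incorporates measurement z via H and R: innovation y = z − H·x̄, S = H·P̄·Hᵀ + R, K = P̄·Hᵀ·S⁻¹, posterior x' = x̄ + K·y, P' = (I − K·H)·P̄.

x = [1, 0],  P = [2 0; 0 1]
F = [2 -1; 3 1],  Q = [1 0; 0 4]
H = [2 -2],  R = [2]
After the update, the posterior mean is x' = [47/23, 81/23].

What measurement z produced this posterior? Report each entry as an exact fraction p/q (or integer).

x̄ = F·x = [2, 3]
P̄ = F·P·Fᵀ + Q = [10 11; 11 23]
S = H·P̄·Hᵀ + R = [46]
K = P̄·Hᵀ·S⁻¹ = [-1/23; -12/23]
x' − x̄ = [1/23, 12/23] = K·y
y = (KᵀK)⁻¹·Kᵀ·(x' − x̄) = [-1]
z = y + H·x̄ = [-1] + [-2] = [-3]

z = [-3]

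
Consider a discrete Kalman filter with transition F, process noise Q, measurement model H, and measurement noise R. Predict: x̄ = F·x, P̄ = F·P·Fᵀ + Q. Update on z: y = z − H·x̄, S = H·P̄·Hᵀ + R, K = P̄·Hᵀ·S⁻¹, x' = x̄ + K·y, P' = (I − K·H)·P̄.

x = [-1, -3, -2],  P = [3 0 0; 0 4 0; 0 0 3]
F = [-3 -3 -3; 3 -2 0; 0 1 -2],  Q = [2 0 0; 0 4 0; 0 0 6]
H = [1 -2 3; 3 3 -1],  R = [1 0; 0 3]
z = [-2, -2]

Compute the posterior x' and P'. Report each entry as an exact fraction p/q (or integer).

x̄ = F·x = [18, 3, 1]
P̄ = F·P·Fᵀ + Q = [92 -3 6; -3 47 -8; 6 -8 22]
y = z − H·x̄ = [-17, -64]
S = H·P̄·Hᵀ + R = [623 -103; -103 1234]
K = P̄·Hᵀ·S⁻¹ = [13079/58321 13427/58321; -134894/758173 74757/758173; 105708/758173 -8380/758173]
x' = x̄ + K·y = [-31893/58321, -216731/758173, -502543/758173]
P' = (I − K·H)·P̄ = [343921/58321 -472184/58321 -425070/58321; -472184/58321 8845977/758173 7898484/758173; -425070/58321 7898484/758173 7142862/758173]

x' = [-31893/58321, -216731/758173, -502543/758173]
P' = [343921/58321 -472184/58321 -425070/58321; -472184/58321 8845977/758173 7898484/758173; -425070/58321 7898484/758173 7142862/758173]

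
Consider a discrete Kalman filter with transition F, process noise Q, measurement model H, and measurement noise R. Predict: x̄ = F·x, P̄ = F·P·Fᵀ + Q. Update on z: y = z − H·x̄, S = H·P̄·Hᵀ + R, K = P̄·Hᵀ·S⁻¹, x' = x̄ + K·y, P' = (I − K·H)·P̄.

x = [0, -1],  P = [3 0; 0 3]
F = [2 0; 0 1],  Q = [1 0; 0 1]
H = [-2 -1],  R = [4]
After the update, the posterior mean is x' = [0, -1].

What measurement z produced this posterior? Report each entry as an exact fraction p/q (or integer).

z = [1]

x̄ = F·x = [0, -1]
P̄ = F·P·Fᵀ + Q = [13 0; 0 4]
S = H·P̄·Hᵀ + R = [60]
K = P̄·Hᵀ·S⁻¹ = [-13/30; -1/15]
x' − x̄ = [0, 0] = K·y
y = (KᵀK)⁻¹·Kᵀ·(x' − x̄) = [0]
z = y + H·x̄ = [0] + [1] = [1]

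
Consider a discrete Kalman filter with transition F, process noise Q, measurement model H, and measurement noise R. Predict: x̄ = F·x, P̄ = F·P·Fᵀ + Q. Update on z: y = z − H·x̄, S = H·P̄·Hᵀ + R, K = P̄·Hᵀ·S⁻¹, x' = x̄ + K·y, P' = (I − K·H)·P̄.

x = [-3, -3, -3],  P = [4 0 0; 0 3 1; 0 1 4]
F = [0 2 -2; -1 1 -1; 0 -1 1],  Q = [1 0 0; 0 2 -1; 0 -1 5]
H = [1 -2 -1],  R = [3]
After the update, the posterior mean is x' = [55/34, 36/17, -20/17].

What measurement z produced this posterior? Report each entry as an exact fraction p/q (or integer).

z = [-1]

x̄ = F·x = [0, 3, 0]
P̄ = F·P·Fᵀ + Q = [21 10 -10; 10 11 -6; -10 -6 10]
S = H·P̄·Hᵀ + R = [34]
K = P̄·Hᵀ·S⁻¹ = [11/34; -3/17; -4/17]
x' − x̄ = [55/34, -15/17, -20/17] = K·y
y = (KᵀK)⁻¹·Kᵀ·(x' − x̄) = [5]
z = y + H·x̄ = [5] + [-6] = [-1]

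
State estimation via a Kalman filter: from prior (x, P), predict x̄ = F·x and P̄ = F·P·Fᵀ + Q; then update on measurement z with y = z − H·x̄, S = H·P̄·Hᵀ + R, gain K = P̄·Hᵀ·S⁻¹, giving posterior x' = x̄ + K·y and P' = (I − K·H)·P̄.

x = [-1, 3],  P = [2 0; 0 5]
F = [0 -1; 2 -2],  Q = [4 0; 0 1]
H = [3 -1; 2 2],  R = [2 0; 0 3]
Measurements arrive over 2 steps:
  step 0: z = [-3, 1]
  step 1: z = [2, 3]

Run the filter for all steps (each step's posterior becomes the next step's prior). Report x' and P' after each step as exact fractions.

step 0: x̄ = F·x = [-3, -8]
step 0: P̄ = F·P·Fᵀ + Q = [9 10; 10 29]
step 0: y = z − H·x̄ = [-2, 23]
step 0: S = H·P̄·Hᵀ + R = [52 36; 36 235]
step 0: K = P̄·Hᵀ·S⁻¹ = [2627/10924 341/2731; -2573/10924 1005/2731]
step 0: x' = x̄ + K·y = [-3327/5462, 5107/5462]
step 0: P' = (I − K·H)·P̄ = [1825/10924 221/10924; 221/10924 5809/10924]
step 1: x̄ = F·x = [-5107/5462, -8434/2731]
step 1: P̄ = F·P·Fᵀ + Q = [49505/10924 2794/2731; 2794/2731 9923/2731]
step 1: y = z − H·x̄ = [9377/5462, 30168/2731]
step 1: S = H·P̄·Hᵀ + R = [440029/10924 131175/5462; 131175/5462 119742/2731]
step 1: K = P̄·Hᵀ·S⁻¹ = [1035691/4330901 530084/4330901; -904516/4330901 1415352/4330901]
step 1: x' = x̄ + K·y = [3584202/4330901, 706956/4330901]
step 1: P' = (I − K·H)·P̄ = [716627/4330901 78499/4330901; 78499/4330901 2044529/4330901]

step 0: x' = [-3327/5462, 5107/5462], P' = [1825/10924 221/10924; 221/10924 5809/10924]
step 1: x' = [3584202/4330901, 706956/4330901], P' = [716627/4330901 78499/4330901; 78499/4330901 2044529/4330901]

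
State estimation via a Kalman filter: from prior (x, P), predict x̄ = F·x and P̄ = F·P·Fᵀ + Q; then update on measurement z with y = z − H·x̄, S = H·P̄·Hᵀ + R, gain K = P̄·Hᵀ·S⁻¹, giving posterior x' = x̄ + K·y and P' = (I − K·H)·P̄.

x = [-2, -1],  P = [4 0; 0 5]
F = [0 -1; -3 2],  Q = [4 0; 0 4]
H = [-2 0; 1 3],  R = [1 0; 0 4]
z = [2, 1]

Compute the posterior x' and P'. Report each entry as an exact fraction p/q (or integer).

x' = [-15239/16477, 11388/16477]
P' = [3996/16477 -1360/16477; -1360/16477 7720/16477]

x̄ = F·x = [1, 4]
P̄ = F·P·Fᵀ + Q = [9 -10; -10 60]
y = z − H·x̄ = [4, -12]
S = H·P̄·Hᵀ + R = [37 42; 42 493]
K = P̄·Hᵀ·S⁻¹ = [-7992/16477 -21/16477; 2720/16477 5450/16477]
x' = x̄ + K·y = [-15239/16477, 11388/16477]
P' = (I − K·H)·P̄ = [3996/16477 -1360/16477; -1360/16477 7720/16477]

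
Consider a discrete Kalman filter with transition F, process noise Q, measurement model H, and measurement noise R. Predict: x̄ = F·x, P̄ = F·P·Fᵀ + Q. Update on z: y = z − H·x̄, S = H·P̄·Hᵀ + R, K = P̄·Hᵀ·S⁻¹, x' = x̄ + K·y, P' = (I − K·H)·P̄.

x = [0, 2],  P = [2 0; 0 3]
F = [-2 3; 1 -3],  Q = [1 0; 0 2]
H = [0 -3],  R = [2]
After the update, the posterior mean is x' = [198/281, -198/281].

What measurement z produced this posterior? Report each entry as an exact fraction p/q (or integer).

x̄ = F·x = [6, -6]
P̄ = F·P·Fᵀ + Q = [36 -31; -31 31]
S = H·P̄·Hᵀ + R = [281]
K = P̄·Hᵀ·S⁻¹ = [93/281; -93/281]
x' − x̄ = [-1488/281, 1488/281] = K·y
y = (KᵀK)⁻¹·Kᵀ·(x' − x̄) = [-16]
z = y + H·x̄ = [-16] + [18] = [2]

z = [2]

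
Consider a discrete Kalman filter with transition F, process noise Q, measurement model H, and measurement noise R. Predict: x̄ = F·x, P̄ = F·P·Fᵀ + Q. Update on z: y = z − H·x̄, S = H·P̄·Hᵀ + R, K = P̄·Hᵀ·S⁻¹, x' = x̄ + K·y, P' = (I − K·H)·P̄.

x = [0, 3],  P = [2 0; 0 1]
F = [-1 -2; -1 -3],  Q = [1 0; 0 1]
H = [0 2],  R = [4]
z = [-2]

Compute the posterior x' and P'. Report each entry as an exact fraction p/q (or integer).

x̄ = F·x = [-6, -9]
P̄ = F·P·Fᵀ + Q = [7 8; 8 12]
y = z − H·x̄ = [16]
S = H·P̄·Hᵀ + R = [52]
K = P̄·Hᵀ·S⁻¹ = [4/13; 6/13]
x' = x̄ + K·y = [-14/13, -21/13]
P' = (I − K·H)·P̄ = [27/13 8/13; 8/13 12/13]

x' = [-14/13, -21/13]
P' = [27/13 8/13; 8/13 12/13]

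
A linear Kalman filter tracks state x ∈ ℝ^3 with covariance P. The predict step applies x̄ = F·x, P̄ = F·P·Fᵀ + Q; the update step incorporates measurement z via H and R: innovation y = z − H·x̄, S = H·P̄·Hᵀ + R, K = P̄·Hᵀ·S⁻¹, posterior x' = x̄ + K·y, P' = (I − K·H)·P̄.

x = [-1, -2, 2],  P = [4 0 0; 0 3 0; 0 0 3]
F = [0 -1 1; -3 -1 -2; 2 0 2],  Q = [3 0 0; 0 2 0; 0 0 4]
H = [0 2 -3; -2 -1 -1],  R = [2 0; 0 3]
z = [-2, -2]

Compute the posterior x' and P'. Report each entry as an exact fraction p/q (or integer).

x' = [10001/9962, -4555/29886, 8462/14943]
P' = [15201/9962 -12471/9962 -4074/4981; -12471/9962 57271/29886 16804/14943; -4074/4981 16804/14943 12992/14943]

x̄ = F·x = [4, 1, 2]
P̄ = F·P·Fᵀ + Q = [9 -3 6; -3 53 -36; 6 -36 32]
y = z − H·x̄ = [2, 9]
S = H·P̄·Hᵀ + R = [934 2; 2 64]
K = P̄·Hᵀ·S⁻¹ = [-249/9962 -3261/9962; 6859/29886 -5351/29886; -2684/14943 -1784/14943]
x' = x̄ + K·y = [10001/9962, -4555/29886, 8462/14943]
P' = (I − K·H)·P̄ = [15201/9962 -12471/9962 -4074/4981; -12471/9962 57271/29886 16804/14943; -4074/4981 16804/14943 12992/14943]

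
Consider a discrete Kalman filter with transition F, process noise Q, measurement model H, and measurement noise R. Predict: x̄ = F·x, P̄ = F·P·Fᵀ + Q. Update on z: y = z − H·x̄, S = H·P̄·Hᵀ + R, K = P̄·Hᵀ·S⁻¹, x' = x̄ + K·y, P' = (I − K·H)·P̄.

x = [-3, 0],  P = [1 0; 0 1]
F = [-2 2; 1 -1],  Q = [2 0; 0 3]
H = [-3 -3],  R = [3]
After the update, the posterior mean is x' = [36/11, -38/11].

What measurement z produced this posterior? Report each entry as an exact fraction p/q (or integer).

x̄ = F·x = [6, -3]
P̄ = F·P·Fᵀ + Q = [10 -4; -4 5]
S = H·P̄·Hᵀ + R = [66]
K = P̄·Hᵀ·S⁻¹ = [-3/11; -1/22]
x' − x̄ = [-30/11, -5/11] = K·y
y = (KᵀK)⁻¹·Kᵀ·(x' − x̄) = [10]
z = y + H·x̄ = [10] + [-9] = [1]

z = [1]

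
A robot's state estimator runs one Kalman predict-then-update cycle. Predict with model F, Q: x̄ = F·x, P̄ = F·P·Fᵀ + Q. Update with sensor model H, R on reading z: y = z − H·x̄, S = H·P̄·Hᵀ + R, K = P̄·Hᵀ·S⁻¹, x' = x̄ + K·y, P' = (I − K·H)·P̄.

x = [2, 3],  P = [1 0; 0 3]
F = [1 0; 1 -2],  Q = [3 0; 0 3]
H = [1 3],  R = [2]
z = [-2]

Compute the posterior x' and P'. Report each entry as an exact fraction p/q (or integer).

x̄ = F·x = [2, -4]
P̄ = F·P·Fᵀ + Q = [4 1; 1 16]
y = z − H·x̄ = [8]
S = H·P̄·Hᵀ + R = [156]
K = P̄·Hᵀ·S⁻¹ = [7/156; 49/156]
x' = x̄ + K·y = [92/39, -58/39]
P' = (I − K·H)·P̄ = [575/156 -187/156; -187/156 95/156]

x' = [92/39, -58/39]
P' = [575/156 -187/156; -187/156 95/156]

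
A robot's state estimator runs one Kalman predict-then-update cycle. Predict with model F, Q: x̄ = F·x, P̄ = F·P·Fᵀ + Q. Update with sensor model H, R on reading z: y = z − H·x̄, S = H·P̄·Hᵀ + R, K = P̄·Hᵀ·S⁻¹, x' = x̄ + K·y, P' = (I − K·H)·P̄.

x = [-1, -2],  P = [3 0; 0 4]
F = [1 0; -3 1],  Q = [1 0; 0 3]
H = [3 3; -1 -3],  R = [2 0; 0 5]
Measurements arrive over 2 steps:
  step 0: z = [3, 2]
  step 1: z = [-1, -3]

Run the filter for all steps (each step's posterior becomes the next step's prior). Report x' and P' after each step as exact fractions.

step 0: x' = [3487/3402, -389/1134], P' = [3505/3402 -965/1134; -965/1134 325/378]
step 1: x' = [-3709559/5531723, 3207836/5531723], P' = [4675063/5531723 -3862761/5531723; -3862761/5531723 4056677/5531723]

step 0: x̄ = F·x = [-1, 1]
step 0: P̄ = F·P·Fᵀ + Q = [4 -9; -9 34]
step 0: y = z − H·x̄ = [3, 4]
step 0: S = H·P̄·Hᵀ + R = [182 -210; -210 261]
step 0: K = P̄·Hᵀ·S⁻¹ = [305/1134 74/243; 5/378 -28/81]
step 0: x' = x̄ + K·y = [3487/3402, -389/1134]
step 0: P' = (I − K·H)·P̄ = [3505/3402 -965/1134; -965/1134 325/378]
step 1: x̄ = F·x = [3487/3402, -646/189]
step 1: P̄ = F·P·Fᵀ + Q = [6907/3402 -745/189; -745/189 383/21]
step 1: y = z − H·x̄ = [1001/162, -41603/3402]
step 1: S = H·P̄·Hᵀ + R = [6127/54 -19915/162; -19915/162 501871/3402]
step 1: K = P̄·Hᵀ·S⁻¹ = [1218453/5531723 1382644/5531723; 290874/5531723 -1661454/5531723]
step 1: x' = x̄ + K·y = [-3709559/5531723, 3207836/5531723]
step 1: P' = (I − K·H)·P̄ = [4675063/5531723 -3862761/5531723; -3862761/5531723 4056677/5531723]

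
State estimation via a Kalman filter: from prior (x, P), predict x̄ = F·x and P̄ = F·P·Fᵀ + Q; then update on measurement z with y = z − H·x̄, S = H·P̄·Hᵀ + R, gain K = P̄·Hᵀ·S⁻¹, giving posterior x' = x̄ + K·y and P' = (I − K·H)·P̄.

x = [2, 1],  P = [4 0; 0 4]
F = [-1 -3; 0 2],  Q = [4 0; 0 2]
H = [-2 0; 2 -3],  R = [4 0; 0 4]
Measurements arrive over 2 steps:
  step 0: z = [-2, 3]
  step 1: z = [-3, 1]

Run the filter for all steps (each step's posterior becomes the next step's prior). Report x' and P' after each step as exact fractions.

step 0: x' = [201/275, -31/55], P' = [212/275 24/55; 24/55 36/55]
step 1: x' = [392162/380881, 57895/380881], P' = [273436/380881 144744/380881; 144744/380881 223292/380881]

step 0: x̄ = F·x = [-5, 2]
step 0: P̄ = F·P·Fᵀ + Q = [44 -24; -24 18]
step 0: y = z − H·x̄ = [-12, 19]
step 0: S = H·P̄·Hᵀ + R = [180 -320; -320 630]
step 0: K = P̄·Hᵀ·S⁻¹ = [-106/275 16/275; -12/55 -3/11]
step 0: x' = x̄ + K·y = [201/275, -31/55]
step 0: P' = (I − K·H)·P̄ = [212/275 24/55; 24/55 36/55]
step 1: x̄ = F·x = [24/25, -62/55]
step 1: P̄ = F·P·Fᵀ + Q = [332/25 -24/5; -24/5 254/55]
step 1: y = z − H·x̄ = [-27/25, -1183/275]
step 1: S = H·P̄·Hᵀ + R = [1428/25 -2048/25; -2048/25 42978/275]
step 1: K = P̄·Hᵀ·S⁻¹ = [-136718/380881 28160/380881; -72372/380881 -95097/380881]
step 1: x' = x̄ + K·y = [392162/380881, 57895/380881]
step 1: P' = (I − K·H)·P̄ = [273436/380881 144744/380881; 144744/380881 223292/380881]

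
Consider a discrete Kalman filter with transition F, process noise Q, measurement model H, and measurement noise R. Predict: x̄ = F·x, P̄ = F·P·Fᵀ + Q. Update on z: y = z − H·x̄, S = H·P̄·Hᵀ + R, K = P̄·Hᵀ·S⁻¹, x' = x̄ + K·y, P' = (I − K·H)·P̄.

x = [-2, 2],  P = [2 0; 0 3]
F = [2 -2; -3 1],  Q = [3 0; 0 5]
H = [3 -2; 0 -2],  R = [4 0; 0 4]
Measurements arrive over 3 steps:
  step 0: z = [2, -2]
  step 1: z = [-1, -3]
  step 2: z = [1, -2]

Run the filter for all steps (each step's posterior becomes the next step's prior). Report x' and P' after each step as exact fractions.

step 0: x' = [446/443, 338/443], P' = [2284/3101 1572/3101; 1572/3101 2570/3101]
step 1: x' = [543873/1720496, 3610927/3440992], P' = [294809/430124 405463/860248; 405463/860248 1370793/1720496]
step 2: x' = [475992340/924261979, 1043497409/1848523958], P' = [632643784/924261979 434541874/924261979; 434541874/924261979 734673739/924261979]

step 0: x̄ = F·x = [-8, 8]
step 0: P̄ = F·P·Fᵀ + Q = [23 -18; -18 26]
step 0: y = z − H·x̄ = [42, 14]
step 0: S = H·P̄·Hᵀ + R = [531 212; 212 108]
step 0: K = P̄·Hᵀ·S⁻¹ = [927/3101 -786/3101; -106/3101 -1285/3101]
step 0: x' = x̄ + K·y = [446/443, 338/443]
step 0: P' = (I − K·H)·P̄ = [2284/3101 1572/3101; 1572/3101 2570/3101]
step 1: x̄ = F·x = [216/443, -1000/443]
step 1: P̄ = F·P·Fᵀ + Q = [16143/3101 -6268/3101; -6268/3101 29199/3101]
step 1: y = z − H·x̄ = [-3091/443, -3329/443]
step 1: S = H·P̄·Hᵀ + R = [349703/3101 154404/3101; 154404/3101 129200/3101]
step 1: K = P̄·Hᵀ·S⁻¹ = [119741/430124 -405463/1720496; -38601/860248 -1370793/3440992]
step 1: x' = x̄ + K·y = [543873/1720496, 3610927/3440992]
step 1: P' = (I − K·H)·P̄ = [294809/430124 405463/860248; 405463/860248 1370793/1720496]
step 2: x̄ = F·x = [-2523181/1720496, 347689/3440992]
step 2: P̄ = F·P·Fᵀ + Q = [2218549/430124 -1664797/860248; -1664797/860248 15720841/1720496]
step 2: y = z − H·x̄ = [602358/107531, -3093303/1720496]
step 2: S = H·P̄·Hᵀ + R = [11849265/107531 5178808/107531; 5178808/107531 17441337/430124]
step 2: K = P̄·Hᵀ·S⁻¹ = [257211901/924261979 -217270937/924261979; -41430464/924261979 -734673739/1848523958]
step 2: x' = x̄ + K·y = [475992340/924261979, 1043497409/1848523958]
step 2: P' = (I − K·H)·P̄ = [632643784/924261979 434541874/924261979; 434541874/924261979 734673739/924261979]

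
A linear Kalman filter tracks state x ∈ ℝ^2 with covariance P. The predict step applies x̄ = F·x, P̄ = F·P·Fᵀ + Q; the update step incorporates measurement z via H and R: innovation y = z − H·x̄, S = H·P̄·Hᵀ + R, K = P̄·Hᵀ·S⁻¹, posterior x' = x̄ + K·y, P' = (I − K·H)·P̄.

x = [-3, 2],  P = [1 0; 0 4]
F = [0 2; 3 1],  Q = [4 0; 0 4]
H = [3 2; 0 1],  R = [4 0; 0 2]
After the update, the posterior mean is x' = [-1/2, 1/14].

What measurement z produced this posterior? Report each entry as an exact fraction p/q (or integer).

x̄ = F·x = [4, -7]
P̄ = F·P·Fᵀ + Q = [20 8; 8 17]
S = H·P̄·Hᵀ + R = [348 58; 58 19]
K = P̄·Hᵀ·S⁻¹ = [35/116 -1/2; 1/28 11/14]
x' − x̄ = [-9/2, 99/14] = K·y
y = (KᵀK)⁻¹·Kᵀ·(x' − x̄) = [0, 9]
z = y + H·x̄ = [0, 9] + [-2, -7] = [-2, 2]

z = [-2, 2]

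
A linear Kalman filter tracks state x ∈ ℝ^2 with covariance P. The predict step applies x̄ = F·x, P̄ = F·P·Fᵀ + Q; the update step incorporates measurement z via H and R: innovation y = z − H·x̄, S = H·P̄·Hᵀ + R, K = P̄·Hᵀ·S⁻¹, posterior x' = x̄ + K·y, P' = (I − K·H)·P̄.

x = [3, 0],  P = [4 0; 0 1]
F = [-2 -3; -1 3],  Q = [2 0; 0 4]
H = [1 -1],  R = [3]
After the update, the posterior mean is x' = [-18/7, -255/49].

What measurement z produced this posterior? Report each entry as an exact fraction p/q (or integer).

x̄ = F·x = [-6, -3]
P̄ = F·P·Fᵀ + Q = [27 -1; -1 17]
S = H·P̄·Hᵀ + R = [49]
K = P̄·Hᵀ·S⁻¹ = [4/7; -18/49]
x' − x̄ = [24/7, -108/49] = K·y
y = (KᵀK)⁻¹·Kᵀ·(x' − x̄) = [6]
z = y + H·x̄ = [6] + [-3] = [3]

z = [3]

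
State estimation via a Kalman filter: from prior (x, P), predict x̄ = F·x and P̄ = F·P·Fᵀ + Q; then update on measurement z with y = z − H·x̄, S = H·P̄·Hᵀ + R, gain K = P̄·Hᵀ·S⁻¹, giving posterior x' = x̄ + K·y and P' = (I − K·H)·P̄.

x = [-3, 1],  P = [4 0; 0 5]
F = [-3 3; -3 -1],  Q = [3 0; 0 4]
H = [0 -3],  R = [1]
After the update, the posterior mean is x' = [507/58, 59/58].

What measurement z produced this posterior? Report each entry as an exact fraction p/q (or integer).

z = [-3]

x̄ = F·x = [12, 8]
P̄ = F·P·Fᵀ + Q = [84 21; 21 45]
S = H·P̄·Hᵀ + R = [406]
K = P̄·Hᵀ·S⁻¹ = [-9/58; -135/406]
x' − x̄ = [-189/58, -405/58] = K·y
y = (KᵀK)⁻¹·Kᵀ·(x' − x̄) = [21]
z = y + H·x̄ = [21] + [-24] = [-3]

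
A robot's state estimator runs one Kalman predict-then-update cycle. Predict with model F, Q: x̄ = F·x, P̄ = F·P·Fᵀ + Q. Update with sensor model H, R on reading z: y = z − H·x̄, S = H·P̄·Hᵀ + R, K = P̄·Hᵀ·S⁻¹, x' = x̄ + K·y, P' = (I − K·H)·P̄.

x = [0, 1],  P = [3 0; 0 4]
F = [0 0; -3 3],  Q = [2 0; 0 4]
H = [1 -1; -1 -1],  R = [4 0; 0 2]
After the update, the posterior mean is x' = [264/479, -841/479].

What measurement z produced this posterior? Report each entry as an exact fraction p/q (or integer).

x̄ = F·x = [0, 3]
P̄ = F·P·Fᵀ + Q = [2 0; 0 67]
S = H·P̄·Hᵀ + R = [73 65; 65 71]
K = P̄·Hᵀ·S⁻¹ = [136/479 -138/479; -201/479 -268/479]
x' − x̄ = [264/479, -2278/479] = K·y
y = (KᵀK)⁻¹·Kᵀ·(x' − x̄) = [6, 4]
z = y + H·x̄ = [6, 4] + [-3, -3] = [3, 1]

z = [3, 1]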